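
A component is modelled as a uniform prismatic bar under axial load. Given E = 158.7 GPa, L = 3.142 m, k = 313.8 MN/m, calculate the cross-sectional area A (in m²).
Model: a uniform prismatic bar under axial load, so k = (A·E) / L.
Solve for A: A = (k·L) / E.
Convert to SI units:
  E = 158.7 GPa = 1.587 × 10¹¹ Pa
  k = 313.8 MN/m = 3.138 × 10⁸ N/m
Substitute:
  A = ((3.138 × 10⁸) × 3.142) / (1.587 × 10¹¹)
  A = 0.006213 m²
Final answer: A = 0.006213 m²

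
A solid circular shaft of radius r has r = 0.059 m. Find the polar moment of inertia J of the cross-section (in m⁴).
Model: a solid circular shaft of radius r, so J = (π·r^4) / 2.
Substitute:
  J = (π × 0.059^4) / 2
  J = 1.903 × 10⁻⁵ m⁴
Final answer: J = 1.903 × 10⁻⁵ m⁴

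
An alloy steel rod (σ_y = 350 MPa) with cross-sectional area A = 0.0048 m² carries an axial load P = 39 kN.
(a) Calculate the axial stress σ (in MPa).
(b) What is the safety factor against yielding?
(a) Axial stress σ = P/A. Convert P = 39 kN = 39000 N.
  σ = 39000 / 0.0048 = 8.125 × 10⁶ Pa = 8.125 MPa
(b) Safety factor SF = σ_y/σ = 350 / 8.125 = 43.08
Final answer: (a) σ = 8.125 MPa, (b) SF = 43.08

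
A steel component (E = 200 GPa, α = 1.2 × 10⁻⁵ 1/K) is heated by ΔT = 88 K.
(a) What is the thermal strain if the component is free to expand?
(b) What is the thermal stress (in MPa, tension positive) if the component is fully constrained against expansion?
(a) Free thermal strain ε_th = α·ΔT = (1.2 × 10⁻⁵) × 88 = 0.001056
(b) Fully constrained, the expansion is suppressed, so σ = -E·α·ΔT. Convert E = 200 GPa = 2 × 10¹¹ Pa.
  σ = -(2 × 10¹¹) × (1.2 × 10⁻⁵) × 88 = -2.112 × 10⁸ Pa = -211.2 MPa (compressive)
Final answer: (a) ε_th = 0.001056, (b) σ = -211.2 MPa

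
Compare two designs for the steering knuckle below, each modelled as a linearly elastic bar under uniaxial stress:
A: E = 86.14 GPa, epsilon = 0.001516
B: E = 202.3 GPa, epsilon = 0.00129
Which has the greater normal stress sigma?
Model: a linearly elastic bar under uniaxial stress, so sigma = E·epsilon (SI units).
  A: sigma = (8.614 × 10¹⁰) × 0.001516 = 1.306 × 10⁸ Pa = 130.6 MPa
  B: sigma = (2.023 × 10¹¹) × 0.00129 = 2.61 × 10⁸ Pa = 261 MPa
261 MPa > 130.6 MPa, so B is larger.
Final answer: B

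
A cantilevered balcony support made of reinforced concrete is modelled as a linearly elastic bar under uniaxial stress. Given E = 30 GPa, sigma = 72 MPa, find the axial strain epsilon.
Model: a linearly elastic bar under uniaxial stress, so sigma = E·epsilon.
Solve for epsilon: epsilon = sigma / E.
Convert to SI units:
  E = 30 GPa = 3 × 10¹⁰ Pa
  sigma = 72 MPa = 7.2 × 10⁷ Pa
Substitute:
  epsilon = (7.2 × 10⁷) / (3 × 10¹⁰)
  epsilon = 0.0024
Final answer: epsilon = 0.0024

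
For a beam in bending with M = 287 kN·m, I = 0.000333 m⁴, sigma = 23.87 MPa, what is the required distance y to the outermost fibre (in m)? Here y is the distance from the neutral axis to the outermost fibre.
Model: a beam in bending, so sigma = (M·y) / I.
Solve for y: y = (sigma·I) / M.
Convert to SI units:
  M = 287 kN·m = 287000 N·m
  sigma = 23.87 MPa = 2.387 × 10⁷ Pa
Substitute:
  y = ((2.387 × 10⁷) × 0.000333) / 287000
  y = 0.0277 m
Final answer: y = 0.0277 m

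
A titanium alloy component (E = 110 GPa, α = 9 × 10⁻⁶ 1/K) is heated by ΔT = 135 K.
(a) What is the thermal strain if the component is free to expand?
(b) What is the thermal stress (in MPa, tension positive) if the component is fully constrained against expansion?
(a) Free thermal strain ε_th = α·ΔT = (9 × 10⁻⁶) × 135 = 0.001215
(b) Fully constrained, the expansion is suppressed, so σ = -E·α·ΔT. Convert E = 110 GPa = 1.1 × 10¹¹ Pa.
  σ = -(1.1 × 10¹¹) × (9 × 10⁻⁶) × 135 = -1.336 × 10⁸ Pa = -133.6 MPa (compressive)
Final answer: (a) ε_th = 0.001215, (b) σ = -133.6 MPa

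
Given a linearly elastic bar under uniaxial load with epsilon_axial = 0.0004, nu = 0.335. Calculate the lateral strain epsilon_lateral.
Model: a linearly elastic bar under uniaxial load, so epsilon_lateral = -nu·epsilon_axial.
Substitute:
  epsilon_lateral = -(0.335 × 0.0004)
  epsilon_lateral = -0.000134
Final answer: epsilon_lateral = -0.000134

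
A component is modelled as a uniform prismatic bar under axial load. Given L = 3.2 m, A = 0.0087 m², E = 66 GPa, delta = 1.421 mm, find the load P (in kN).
Model: a uniform prismatic bar under axial load, so delta = (P·L) / (A·E).
Solve for P: P = (delta·A·E) / L.
Convert to SI units:
  E = 66 GPa = 6.6 × 10¹⁰ Pa
  delta = 1.421 mm = 0.001421 m
Substitute:
  P = (0.001421 × 0.0087 × (6.6 × 10¹⁰)) / 3.2
  P = 255000 N
Convert: P = 255000 N = 255 kN
Final answer: P = 255 kN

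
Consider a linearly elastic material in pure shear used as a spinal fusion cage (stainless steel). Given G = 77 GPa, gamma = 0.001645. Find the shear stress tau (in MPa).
Model: a linearly elastic material in pure shear, so tau = G·gamma.
Convert to SI units:
  G = 77 GPa = 7.7 × 10¹⁰ Pa
Substitute:
  tau = (7.7 × 10¹⁰) × 0.001645
  tau = 1.267 × 10⁸ Pa
Convert: tau = 1.267 × 10⁸ Pa = 126.7 MPa
Final answer: tau = 126.7 MPa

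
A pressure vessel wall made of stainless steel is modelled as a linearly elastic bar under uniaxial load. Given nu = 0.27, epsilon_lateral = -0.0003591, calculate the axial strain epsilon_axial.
Model: a linearly elastic bar under uniaxial load, so epsilon_lateral = -nu·epsilon_axial.
Solve for epsilon_axial: epsilon_axial = -epsilon_lateral / nu.
Substitute:
  epsilon_axial = -(-0.0003591) / 0.27
  epsilon_axial = 0.00133
Final answer: epsilon_axial = 0.00133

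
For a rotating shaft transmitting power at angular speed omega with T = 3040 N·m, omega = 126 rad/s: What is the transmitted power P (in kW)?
Model: a rotating shaft transmitting power at angular speed omega, so P = T·omega.
Substitute:
  P = 3040 × 126
  P = 383000 W
Convert: P = 383000 W = 383 kW
Final answer: P = 383 kW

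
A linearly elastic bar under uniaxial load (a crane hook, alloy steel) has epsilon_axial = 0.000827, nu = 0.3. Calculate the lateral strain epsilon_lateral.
Model: a linearly elastic bar under uniaxial load, so epsilon_lateral = -nu·epsilon_axial.
Substitute:
  epsilon_lateral = -(0.3 × 0.000827)
  epsilon_lateral = -0.0002481
Final answer: epsilon_lateral = -0.0002481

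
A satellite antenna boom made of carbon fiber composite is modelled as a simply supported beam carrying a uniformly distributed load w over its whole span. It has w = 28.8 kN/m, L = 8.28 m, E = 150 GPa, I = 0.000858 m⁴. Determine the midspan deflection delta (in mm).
Model: a simply supported beam carrying a uniformly distributed load w over its whole span, so delta = (5·w·L^4) / (384·E·I).
Convert to SI units:
  w = 28.8 kN/m = 28800 N/m
  E = 150 GPa = 1.5 × 10¹¹ Pa
Substitute:
  delta = (5 × 28800 × 8.28^4) / (384 × (1.5 × 10¹¹) × 0.000858)
  delta = 0.0137 m
Convert: delta = 0.0137 m = 13.7 mm
Final answer: delta = 13.7 mm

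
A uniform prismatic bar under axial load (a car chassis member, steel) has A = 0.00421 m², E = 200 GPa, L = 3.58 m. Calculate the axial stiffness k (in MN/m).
Model: a uniform prismatic bar under axial load, so k = (A·E) / L.
Convert to SI units:
  E = 200 GPa = 2 × 10¹¹ Pa
Substitute:
  k = (0.00421 × (2 × 10¹¹)) / 3.58
  k = 2.352 × 10⁸ N/m
Convert: k = 2.352 × 10⁸ N/m = 235.2 MN/m
Final answer: k = 235.2 MN/m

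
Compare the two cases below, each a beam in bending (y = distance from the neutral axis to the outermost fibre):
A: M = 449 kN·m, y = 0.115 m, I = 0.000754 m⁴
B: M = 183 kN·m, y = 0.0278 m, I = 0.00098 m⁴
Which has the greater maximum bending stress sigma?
Model: a beam in bending (y = distance from the neutral axis to the outermost fibre), so sigma = (M·y) / I (SI units).
  A: sigma = (449000 × 0.115) / 0.000754 = 6.848 × 10⁷ Pa = 68.48 MPa
  B: sigma = (183000 × 0.0278) / 0.00098 = 5.191 × 10⁶ Pa = 5.191 MPa
68.48 MPa > 5.191 MPa, so A is larger.
Final answer: A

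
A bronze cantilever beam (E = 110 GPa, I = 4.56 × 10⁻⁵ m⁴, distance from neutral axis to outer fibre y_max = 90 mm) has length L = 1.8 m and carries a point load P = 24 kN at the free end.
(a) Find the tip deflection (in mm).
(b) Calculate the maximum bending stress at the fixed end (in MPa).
(a) Tip deflection of a cantilever with an end point load: δ = P·L^3 / (3·E·I). Convert P = 24 kN = 24000 N, E = 110 GPa = 1.1 × 10¹¹ Pa.
  δ = (24000 × 1.8^3) / (3 × (1.1 × 10¹¹) × (4.56 × 10⁻⁵)) = 0.009301 m = 9.301 mm
(b) Maximum bending moment at the fixed end: M = P·L = 24000 × 1.8 = 43200 N·m. Convert y_max = 90 mm = 0.09 m.
  σ = M·y_max / I = (43200 × 0.09) / (4.56 × 10⁻⁵) = 8.526 × 10⁷ Pa = 85.26 MPa
Final answer: (a) δ = 9.301 mm, (b) σ = 85.26 MPa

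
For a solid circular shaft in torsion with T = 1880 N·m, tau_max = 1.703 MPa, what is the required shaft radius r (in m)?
Model: a solid circular shaft in torsion, so tau_max = (2·T) / (π·r^3).
Solve for r: r = ((2·T) / (π·tau_max))^(1/3).
Convert to SI units:
  tau_max = 1.703 MPa = 1.703 × 10⁶ Pa
Substitute:
  r = ((2 × 1880) / (π × (1.703 × 10⁶)))^(1/3)
  r = 0.08891 m
Final answer: r = 0.08891 m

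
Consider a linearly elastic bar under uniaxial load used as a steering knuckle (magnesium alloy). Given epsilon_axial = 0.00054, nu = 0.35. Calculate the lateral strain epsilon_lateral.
Model: a linearly elastic bar under uniaxial load, so epsilon_lateral = -nu·epsilon_axial.
Substitute:
  epsilon_lateral = -(0.35 × 0.00054)
  epsilon_lateral = -0.000189
Final answer: epsilon_lateral = -0.000189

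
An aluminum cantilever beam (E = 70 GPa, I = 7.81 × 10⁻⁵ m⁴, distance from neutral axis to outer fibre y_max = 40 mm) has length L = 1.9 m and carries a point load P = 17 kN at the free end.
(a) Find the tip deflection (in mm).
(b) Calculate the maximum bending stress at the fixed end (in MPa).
(a) Tip deflection of a cantilever with an end point load: δ = P·L^3 / (3·E·I). Convert P = 17 kN = 17000 N, E = 70 GPa = 7 × 10¹⁰ Pa.
  δ = (17000 × 1.9^3) / (3 × (7 × 10¹⁰) × (7.81 × 10⁻⁵)) = 0.00711 m = 7.11 mm
(b) Maximum bending moment at the fixed end: M = P·L = 17000 × 1.9 = 32300 N·m. Convert y_max = 40 mm = 0.04 m.
  σ = M·y_max / I = (32300 × 0.04) / (7.81 × 10⁻⁵) = 1.654 × 10⁷ Pa = 16.54 MPa
Final answer: (a) δ = 7.11 mm, (b) σ = 16.54 MPa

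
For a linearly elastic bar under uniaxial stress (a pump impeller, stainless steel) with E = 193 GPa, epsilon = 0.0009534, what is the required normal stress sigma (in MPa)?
Model: a linearly elastic bar under uniaxial stress, so epsilon = sigma / E.
Solve for sigma: sigma = epsilon·E.
Convert to SI units:
  E = 193 GPa = 1.93 × 10¹¹ Pa
Substitute:
  sigma = 0.0009534 × (1.93 × 10¹¹)
  sigma = 1.84 × 10⁸ Pa
Convert: sigma = 1.84 × 10⁸ Pa = 184 MPa
Final answer: sigma = 184 MPa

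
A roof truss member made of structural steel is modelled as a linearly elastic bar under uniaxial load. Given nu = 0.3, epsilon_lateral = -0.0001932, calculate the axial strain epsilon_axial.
Model: a linearly elastic bar under uniaxial load, so epsilon_lateral = -nu·epsilon_axial.
Solve for epsilon_axial: epsilon_axial = -epsilon_lateral / nu.
Substitute:
  epsilon_axial = -(-0.0001932) / 0.3
  epsilon_axial = 0.000644
Final answer: epsilon_axial = 0.000644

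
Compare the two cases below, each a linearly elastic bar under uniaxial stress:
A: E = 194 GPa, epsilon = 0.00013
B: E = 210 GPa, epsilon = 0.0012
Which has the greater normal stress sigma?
Model: a linearly elastic bar under uniaxial stress, so sigma = E·epsilon (SI units).
  A: sigma = (1.94 × 10¹¹) × 0.00013 = 2.522 × 10⁷ Pa = 25.22 MPa
  B: sigma = (2.1 × 10¹¹) × 0.0012 = 2.52 × 10⁸ Pa = 252 MPa
252 MPa > 25.22 MPa, so B is larger.
Final answer: B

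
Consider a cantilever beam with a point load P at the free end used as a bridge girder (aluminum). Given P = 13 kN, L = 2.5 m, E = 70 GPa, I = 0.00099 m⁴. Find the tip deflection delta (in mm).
Model: a cantilever beam with a point load P at the free end, so delta = (P·L^3) / (3·E·I).
Convert to SI units:
  P = 13 kN = 13000 N
  E = 70 GPa = 7 × 10¹⁰ Pa
Substitute:
  delta = (13000 × 2.5^3) / (3 × (7 × 10¹⁰) × 0.00099)
  delta = 0.000977 m
Convert: delta = 0.000977 m = 0.977 mm
Final answer: delta = 0.977 mm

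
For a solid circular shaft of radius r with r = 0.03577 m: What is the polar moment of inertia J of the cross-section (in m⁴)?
Model: a solid circular shaft of radius r, so J = (π·r^4) / 2.
Substitute:
  J = (π × 0.03577^4) / 2
  J = 2.572 × 10⁻⁶ m⁴
Final answer: J = 2.572 × 10⁻⁶ m⁴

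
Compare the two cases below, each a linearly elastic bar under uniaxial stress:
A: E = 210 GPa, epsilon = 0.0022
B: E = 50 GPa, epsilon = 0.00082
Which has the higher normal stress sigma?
Model: a linearly elastic bar under uniaxial stress, so sigma = E·epsilon (SI units).
  A: sigma = (2.1 × 10¹¹) × 0.0022 = 4.62 × 10⁸ Pa = 462 MPa
  B: sigma = (5 × 10¹⁰) × 0.00082 = 4.1 × 10⁷ Pa = 41 MPa
462 MPa > 41 MPa, so A is larger.
Final answer: A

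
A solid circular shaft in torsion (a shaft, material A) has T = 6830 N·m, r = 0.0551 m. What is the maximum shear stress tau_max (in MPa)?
Model: a solid circular shaft in torsion, so tau_max = (2·T) / (π·r^3).
Substitute:
  tau_max = (2 × 6830) / (π × 0.0551^3)
  tau_max = 2.599 × 10⁷ Pa
Convert: tau_max = 2.599 × 10⁷ Pa = 25.99 MPa
Final answer: tau_max = 25.99 MPa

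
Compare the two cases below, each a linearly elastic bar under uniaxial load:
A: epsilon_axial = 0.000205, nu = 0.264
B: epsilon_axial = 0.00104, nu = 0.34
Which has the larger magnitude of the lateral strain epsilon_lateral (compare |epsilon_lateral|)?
Model: a linearly elastic bar under uniaxial load, so epsilon_lateral = -nu·epsilon_axial (SI units).
  A: epsilon_lateral = -(0.264 × 0.000205) = -5.412 × 10⁻⁵
  B: epsilon_lateral = -(0.34 × 0.00104) = -0.0003536
|epsilon_lateral|: A = 5.412 × 10⁻⁵, B = 0.0003536, so B is larger in magnitude.
Final answer: B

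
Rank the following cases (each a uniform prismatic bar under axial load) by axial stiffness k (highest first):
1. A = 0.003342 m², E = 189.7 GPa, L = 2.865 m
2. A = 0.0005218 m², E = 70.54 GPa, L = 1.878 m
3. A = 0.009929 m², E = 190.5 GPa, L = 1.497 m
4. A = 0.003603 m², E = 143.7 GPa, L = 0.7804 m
Model: a uniform prismatic bar under axial load, so k = (A·E) / L (SI units).
  Case 1: k = (0.003342 × (1.897 × 10¹¹)) / 2.865 = 2.213 × 10⁸ N/m = 221.3 MN/m
  Case 2: k = (0.0005218 × (7.054 × 10¹⁰)) / 1.878 = 1.96 × 10⁷ N/m = 19.6 MN/m
  Case 3: k = (0.009929 × (1.905 × 10¹¹)) / 1.497 = 1.264 × 10⁹ N/m = 1264 MN/m
  Case 4: k = (0.003603 × (1.437 × 10¹¹)) / 0.7804 = 6.634 × 10⁸ N/m = 663.4 MN/m
Ordering: 1264 MN/m (case 3) > 663.4 MN/m (case 4) > 221.3 MN/m (case 1) > 19.6 MN/m (case 2)
Final answer: 3, 4, 1, 2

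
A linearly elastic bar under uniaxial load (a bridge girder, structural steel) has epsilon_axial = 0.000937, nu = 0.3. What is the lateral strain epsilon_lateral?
Model: a linearly elastic bar under uniaxial load, so epsilon_lateral = -nu·epsilon_axial.
Substitute:
  epsilon_lateral = -(0.3 × 0.000937)
  epsilon_lateral = -0.0002811
Final answer: epsilon_lateral = -0.0002811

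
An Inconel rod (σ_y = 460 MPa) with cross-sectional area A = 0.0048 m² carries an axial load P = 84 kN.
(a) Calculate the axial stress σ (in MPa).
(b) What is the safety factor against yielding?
(a) Axial stress σ = P/A. Convert P = 84 kN = 84000 N.
  σ = 84000 / 0.0048 = 1.75 × 10⁷ Pa = 17.5 MPa
(b) Safety factor SF = σ_y/σ = 460 / 17.5 = 26.29
Final answer: (a) σ = 17.5 MPa, (b) SF = 26.29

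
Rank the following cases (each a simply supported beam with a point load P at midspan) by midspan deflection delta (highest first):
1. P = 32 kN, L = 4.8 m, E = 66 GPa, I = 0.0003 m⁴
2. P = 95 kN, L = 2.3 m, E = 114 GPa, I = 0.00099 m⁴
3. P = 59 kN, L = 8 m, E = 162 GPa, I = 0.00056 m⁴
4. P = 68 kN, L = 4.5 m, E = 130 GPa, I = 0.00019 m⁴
Model: a simply supported beam with a point load P at midspan, so delta = (P·L^3) / (48·E·I) (SI units).
  Case 1: delta = (32000 × 4.8^3) / (48 × (6.6 × 10¹⁰) × 0.0003) = 0.003724 m = 3.724 mm
  Case 2: delta = (95000 × 2.3^3) / (48 × (1.14 × 10¹¹) × 0.00099) = 0.0002134 m = 0.2134 mm
  Case 3: delta = (59000 × 8^3) / (48 × (1.62 × 10¹¹) × 0.00056) = 0.006937 m = 6.937 mm
  Case 4: delta = (68000 × 4.5^3) / (48 × (1.3 × 10¹¹) × 0.00019) = 0.005226 m = 5.226 mm
Ordering: 6.937 mm (case 3) > 5.226 mm (case 4) > 3.724 mm (case 1) > 0.2134 mm (case 2)
Final answer: 3, 4, 1, 2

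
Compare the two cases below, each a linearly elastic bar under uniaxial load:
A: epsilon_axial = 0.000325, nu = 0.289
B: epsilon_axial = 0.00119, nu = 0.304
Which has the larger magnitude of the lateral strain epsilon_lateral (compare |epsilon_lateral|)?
Model: a linearly elastic bar under uniaxial load, so epsilon_lateral = -nu·epsilon_axial (SI units).
  A: epsilon_lateral = -(0.289 × 0.000325) = -9.392 × 10⁻⁵
  B: epsilon_lateral = -(0.304 × 0.00119) = -0.0003618
|epsilon_lateral|: A = 9.392 × 10⁻⁵, B = 0.0003618, so B is larger in magnitude.
Final answer: B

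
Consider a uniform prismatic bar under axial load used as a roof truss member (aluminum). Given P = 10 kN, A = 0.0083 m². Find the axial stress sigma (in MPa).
Model: a uniform prismatic bar under axial load, so sigma = P / A.
Convert to SI units:
  P = 10 kN = 10000 N
Substitute:
  sigma = 10000 / 0.0083
  sigma = 1.205 × 10⁶ Pa
Convert: sigma = 1.205 × 10⁶ Pa = 1.205 MPa
Final answer: sigma = 1.205 MPa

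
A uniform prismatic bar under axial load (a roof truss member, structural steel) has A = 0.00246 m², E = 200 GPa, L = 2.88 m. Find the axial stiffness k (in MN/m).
Model: a uniform prismatic bar under axial load, so k = (A·E) / L.
Convert to SI units:
  E = 200 GPa = 2 × 10¹¹ Pa
Substitute:
  k = (0.00246 × (2 × 10¹¹)) / 2.88
  k = 1.708 × 10⁸ N/m
Convert: k = 1.708 × 10⁸ N/m = 170.8 MN/m
Final answer: k = 170.8 MN/m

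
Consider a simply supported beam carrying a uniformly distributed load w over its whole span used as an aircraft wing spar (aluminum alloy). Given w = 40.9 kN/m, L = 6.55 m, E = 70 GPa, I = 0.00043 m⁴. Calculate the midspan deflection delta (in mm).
Model: a simply supported beam carrying a uniformly distributed load w over its whole span, so delta = (5·w·L^4) / (384·E·I).
Convert to SI units:
  w = 40.9 kN/m = 40900 N/m
  E = 70 GPa = 7 × 10¹⁰ Pa
Substitute:
  delta = (5 × 40900 × 6.55^4) / (384 × (7 × 10¹⁰) × 0.00043)
  delta = 0.03257 m
Convert: delta = 0.03257 m = 32.57 mm
Final answer: delta = 32.57 mm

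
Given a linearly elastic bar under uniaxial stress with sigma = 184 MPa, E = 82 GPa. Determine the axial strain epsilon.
Model: a linearly elastic bar under uniaxial stress, so epsilon = sigma / E.
Convert to SI units:
  sigma = 184 MPa = 1.84 × 10⁸ Pa
  E = 82 GPa = 8.2 × 10¹⁰ Pa
Substitute:
  epsilon = (1.84 × 10⁸) / (8.2 × 10¹⁰)
  epsilon = 0.002244
Final answer: epsilon = 0.002244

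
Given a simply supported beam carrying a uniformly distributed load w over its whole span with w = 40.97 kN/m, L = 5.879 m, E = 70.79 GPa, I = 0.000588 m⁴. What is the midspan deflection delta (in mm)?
Model: a simply supported beam carrying a uniformly distributed load w over its whole span, so delta = (5·w·L^4) / (384·E·I).
Convert to SI units:
  w = 40.97 kN/m = 40970 N/m
  E = 70.79 GPa = 7.079 × 10¹⁰ Pa
Substitute:
  delta = (5 × 40970 × 5.879^4) / (384 × (7.079 × 10¹⁰) × 0.000588)
  delta = 0.01531 m
Convert: delta = 0.01531 m = 15.31 mm
Final answer: delta = 15.31 mm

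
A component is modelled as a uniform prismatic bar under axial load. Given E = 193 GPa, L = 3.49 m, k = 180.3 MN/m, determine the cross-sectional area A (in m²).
Model: a uniform prismatic bar under axial load, so k = (A·E) / L.
Solve for A: A = (k·L) / E.
Convert to SI units:
  E = 193 GPa = 1.93 × 10¹¹ Pa
  k = 180.3 MN/m = 1.803 × 10⁸ N/m
Substitute:
  A = ((1.803 × 10⁸) × 3.49) / (1.93 × 10¹¹)
  A = 0.00326 m²
Final answer: A = 0.00326 m²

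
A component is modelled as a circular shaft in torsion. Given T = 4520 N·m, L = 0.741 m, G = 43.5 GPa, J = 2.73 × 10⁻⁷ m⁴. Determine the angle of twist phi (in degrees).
Model: a circular shaft in torsion, so phi = (T·L) / (G·J).
Convert to SI units:
  G = 43.5 GPa = 4.35 × 10¹⁰ Pa
Substitute:
  phi = (4520 × 0.741) / ((4.35 × 10¹⁰) × (2.73 × 10⁻⁷))
  phi = 0.282 rad
Convert to degrees: phi = 0.282 × 180/π = 16.16°
Final answer: phi = 16.16°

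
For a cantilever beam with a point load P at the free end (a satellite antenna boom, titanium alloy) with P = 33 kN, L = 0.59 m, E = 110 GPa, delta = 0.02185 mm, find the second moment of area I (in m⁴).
Model: a cantilever beam with a point load P at the free end, so delta = (P·L^3) / (3·E·I).
Solve for I: I = (P·L^3) / (3·delta·E).
Convert to SI units:
  P = 33 kN = 33000 N
  E = 110 GPa = 1.1 × 10¹¹ Pa
  delta = 0.02185 mm = 2.185 × 10⁻⁵ m
Substitute:
  I = (33000 × 0.59^3) / (3 × (2.185 × 10⁻⁵) × (1.1 × 10¹¹))
  I = 0.0009399 m⁴
Final answer: I = 0.0009399 m⁴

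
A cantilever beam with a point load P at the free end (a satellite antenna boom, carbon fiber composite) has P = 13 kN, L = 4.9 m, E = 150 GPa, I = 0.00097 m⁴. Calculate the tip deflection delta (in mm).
Model: a cantilever beam with a point load P at the free end, so delta = (P·L^3) / (3·E·I).
Convert to SI units:
  P = 13 kN = 13000 N
  E = 150 GPa = 1.5 × 10¹¹ Pa
Substitute:
  delta = (13000 × 4.9^3) / (3 × (1.5 × 10¹¹) × 0.00097)
  delta = 0.003504 m
Convert: delta = 0.003504 m = 3.504 mm
Final answer: delta = 3.504 mm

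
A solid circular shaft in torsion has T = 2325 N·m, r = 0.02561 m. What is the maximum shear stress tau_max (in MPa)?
Model: a solid circular shaft in torsion, so tau_max = (2·T) / (π·r^3).
Substitute:
  tau_max = (2 × 2325) / (π × 0.02561^3)
  tau_max = 8.812 × 10⁷ Pa
Convert: tau_max = 8.812 × 10⁷ Pa = 88.12 MPa
Final answer: tau_max = 88.12 MPa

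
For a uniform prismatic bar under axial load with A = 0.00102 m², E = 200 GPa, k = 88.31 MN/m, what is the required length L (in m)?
Model: a uniform prismatic bar under axial load, so k = (A·E) / L.
Solve for L: L = (A·E) / k.
Convert to SI units:
  E = 200 GPa = 2 × 10¹¹ Pa
  k = 88.31 MN/m = 8.831 × 10⁷ N/m
Substitute:
  L = (0.00102 × (2 × 10¹¹)) / (8.831 × 10⁷)
  L = 2.31 m
Final answer: L = 2.31 m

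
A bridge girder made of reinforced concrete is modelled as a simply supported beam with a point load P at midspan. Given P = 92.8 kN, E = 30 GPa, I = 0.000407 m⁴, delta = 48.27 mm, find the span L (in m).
Model: a simply supported beam with a point load P at midspan, so delta = (P·L^3) / (48·E·I).
Solve for L: L = ((48·delta·E·I) / P)^(1/3).
Convert to SI units:
  P = 92.8 kN = 92800 N
  E = 30 GPa = 3 × 10¹⁰ Pa
  delta = 48.27 mm = 0.04827 m
Substitute:
  L = ((48 × 0.04827 × (3 × 10¹⁰) × 0.000407) / 92800)^(1/3)
  L = 6.73 m
Final answer: L = 6.73 m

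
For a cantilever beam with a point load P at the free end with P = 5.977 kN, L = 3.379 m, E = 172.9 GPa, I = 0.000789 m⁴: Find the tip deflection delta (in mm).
Model: a cantilever beam with a point load P at the free end, so delta = (P·L^3) / (3·E·I).
Convert to SI units:
  P = 5.977 kN = 5977 N
  E = 172.9 GPa = 1.729 × 10¹¹ Pa
Substitute:
  delta = (5977 × 3.379^3) / (3 × (1.729 × 10¹¹) × 0.000789)
  delta = 0.0005634 m
Convert: delta = 0.0005634 m = 0.5634 mm
Final answer: delta = 0.5634 mm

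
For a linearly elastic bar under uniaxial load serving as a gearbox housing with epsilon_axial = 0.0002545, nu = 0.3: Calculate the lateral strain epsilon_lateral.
Model: a linearly elastic bar under uniaxial load, so epsilon_lateral = -nu·epsilon_axial.
Substitute:
  epsilon_lateral = -(0.3 × 0.0002545)
  epsilon_lateral = -7.635 × 10⁻⁵
Final answer: epsilon_lateral = -7.635 × 10⁻⁵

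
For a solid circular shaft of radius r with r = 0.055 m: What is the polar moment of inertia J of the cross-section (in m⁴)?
Model: a solid circular shaft of radius r, so J = (π·r^4) / 2.
Substitute:
  J = (π × 0.055^4) / 2
  J = 1.437 × 10⁻⁵ m⁴
Final answer: J = 1.437 × 10⁻⁵ m⁴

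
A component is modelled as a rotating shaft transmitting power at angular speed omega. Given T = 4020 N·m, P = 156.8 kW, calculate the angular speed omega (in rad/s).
Model: a rotating shaft transmitting power at angular speed omega, so P = T·omega.
Solve for omega: omega = P / T.
Convert to SI units:
  P = 156.8 kW = 156800 W
Substitute:
  omega = 156800 / 4020
  omega = 39 rad/s
Final answer: omega = 39 rad/s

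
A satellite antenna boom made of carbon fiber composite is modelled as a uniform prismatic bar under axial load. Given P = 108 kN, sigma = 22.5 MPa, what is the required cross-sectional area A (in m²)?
Model: a uniform prismatic bar under axial load, so sigma = P / A.
Solve for A: A = P / sigma.
Convert to SI units:
  P = 108 kN = 108000 N
  sigma = 22.5 MPa = 2.25 × 10⁷ Pa
Substitute:
  A = 108000 / (2.25 × 10⁷)
  A = 0.0048 m²
Final answer: A = 0.0048 m²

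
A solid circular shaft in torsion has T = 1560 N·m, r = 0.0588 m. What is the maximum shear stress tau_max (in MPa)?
Model: a solid circular shaft in torsion, so tau_max = (2·T) / (π·r^3).
Substitute:
  tau_max = (2 × 1560) / (π × 0.0588^3)
  tau_max = 4.885 × 10⁶ Pa
Convert: tau_max = 4.885 × 10⁶ Pa = 4.885 MPa
Final answer: tau_max = 4.885 MPa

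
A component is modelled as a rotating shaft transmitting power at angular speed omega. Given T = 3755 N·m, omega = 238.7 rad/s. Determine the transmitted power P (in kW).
Model: a rotating shaft transmitting power at angular speed omega, so P = T·omega.
Substitute:
  P = 3755 × 238.7
  P = 896300 W
Convert: P = 896300 W = 896.3 kW
Final answer: P = 896.3 kW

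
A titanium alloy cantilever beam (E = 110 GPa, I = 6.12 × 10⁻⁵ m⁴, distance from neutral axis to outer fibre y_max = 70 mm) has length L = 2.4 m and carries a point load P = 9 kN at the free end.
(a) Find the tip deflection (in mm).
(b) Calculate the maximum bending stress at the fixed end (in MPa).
(a) Tip deflection of a cantilever with an end point load: δ = P·L^3 / (3·E·I). Convert P = 9 kN = 9000 N, E = 110 GPa = 1.1 × 10¹¹ Pa.
  δ = (9000 × 2.4^3) / (3 × (1.1 × 10¹¹) × (6.12 × 10⁻⁵)) = 0.00616 m = 6.16 mm
(b) Maximum bending moment at the fixed end: M = P·L = 9000 × 2.4 = 21600 N·m. Convert y_max = 70 mm = 0.07 m.
  σ = M·y_max / I = (21600 × 0.07) / (6.12 × 10⁻⁵) = 2.471 × 10⁷ Pa = 24.71 MPa
Final answer: (a) δ = 6.16 mm, (b) σ = 24.71 MPa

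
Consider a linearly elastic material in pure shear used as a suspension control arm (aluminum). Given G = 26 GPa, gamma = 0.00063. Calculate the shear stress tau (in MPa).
Model: a linearly elastic material in pure shear, so tau = G·gamma.
Convert to SI units:
  G = 26 GPa = 2.6 × 10¹⁰ Pa
Substitute:
  tau = (2.6 × 10¹⁰) × 0.00063
  tau = 1.638 × 10⁷ Pa
Convert: tau = 1.638 × 10⁷ Pa = 16.38 MPa
Final answer: tau = 16.38 MPa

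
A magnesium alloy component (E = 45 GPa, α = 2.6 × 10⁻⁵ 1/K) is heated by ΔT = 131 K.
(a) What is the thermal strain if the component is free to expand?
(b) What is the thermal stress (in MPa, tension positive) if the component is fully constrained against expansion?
(a) Free thermal strain ε_th = α·ΔT = (2.6 × 10⁻⁵) × 131 = 0.003406
(b) Fully constrained, the expansion is suppressed, so σ = -E·α·ΔT. Convert E = 45 GPa = 4.5 × 10¹⁰ Pa.
  σ = -(4.5 × 10¹⁰) × (2.6 × 10⁻⁵) × 131 = -1.533 × 10⁸ Pa = -153.3 MPa (compressive)
Final answer: (a) ε_th = 0.003406, (b) σ = -153.3 MPa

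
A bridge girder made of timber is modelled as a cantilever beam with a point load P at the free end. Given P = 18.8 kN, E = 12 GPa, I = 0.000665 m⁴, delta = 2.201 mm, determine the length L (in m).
Model: a cantilever beam with a point load P at the free end, so delta = (P·L^3) / (3·E·I).
Solve for L: L = ((3·delta·E·I) / P)^(1/3).
Convert to SI units:
  P = 18.8 kN = 18800 N
  E = 12 GPa = 1.2 × 10¹⁰ Pa
  delta = 2.201 mm = 0.002201 m
Substitute:
  L = ((3 × 0.002201 × (1.2 × 10¹⁰) × 0.000665) / 18800)^(1/3)
  L = 1.41 m
Final answer: L = 1.41 m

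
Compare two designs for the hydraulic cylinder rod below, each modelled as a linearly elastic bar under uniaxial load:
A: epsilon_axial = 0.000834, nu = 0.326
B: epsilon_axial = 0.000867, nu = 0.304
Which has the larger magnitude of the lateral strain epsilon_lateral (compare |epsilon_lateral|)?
Model: a linearly elastic bar under uniaxial load, so epsilon_lateral = -nu·epsilon_axial (SI units).
  A: epsilon_lateral = -(0.326 × 0.000834) = -0.0002719
  B: epsilon_lateral = -(0.304 × 0.000867) = -0.0002636
|epsilon_lateral|: A = 0.0002719, B = 0.0002636, so A is larger in magnitude.
Final answer: A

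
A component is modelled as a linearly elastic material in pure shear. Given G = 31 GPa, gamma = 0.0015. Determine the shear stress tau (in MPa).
Model: a linearly elastic material in pure shear, so tau = G·gamma.
Convert to SI units:
  G = 31 GPa = 3.1 × 10¹⁰ Pa
Substitute:
  tau = (3.1 × 10¹⁰) × 0.0015
  tau = 4.65 × 10⁷ Pa
Convert: tau = 4.65 × 10⁷ Pa = 46.5 MPa
Final answer: tau = 46.5 MPa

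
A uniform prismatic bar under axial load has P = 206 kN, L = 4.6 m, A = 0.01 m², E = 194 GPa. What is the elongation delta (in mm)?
Model: a uniform prismatic bar under axial load, so delta = (P·L) / (A·E).
Convert to SI units:
  P = 206 kN = 206000 N
  E = 194 GPa = 1.94 × 10¹¹ Pa
Substitute:
  delta = (206000 × 4.6) / (0.01 × (1.94 × 10¹¹))
  delta = 0.0004885 m
Convert: delta = 0.0004885 m = 0.4885 mm
Final answer: delta = 0.4885 mm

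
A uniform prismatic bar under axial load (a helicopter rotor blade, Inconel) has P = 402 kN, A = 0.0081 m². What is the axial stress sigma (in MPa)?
Model: a uniform prismatic bar under axial load, so sigma = P / A.
Convert to SI units:
  P = 402 kN = 402000 N
Substitute:
  sigma = 402000 / 0.0081
  sigma = 4.963 × 10⁷ Pa
Convert: sigma = 4.963 × 10⁷ Pa = 49.63 MPa
Final answer: sigma = 49.63 MPa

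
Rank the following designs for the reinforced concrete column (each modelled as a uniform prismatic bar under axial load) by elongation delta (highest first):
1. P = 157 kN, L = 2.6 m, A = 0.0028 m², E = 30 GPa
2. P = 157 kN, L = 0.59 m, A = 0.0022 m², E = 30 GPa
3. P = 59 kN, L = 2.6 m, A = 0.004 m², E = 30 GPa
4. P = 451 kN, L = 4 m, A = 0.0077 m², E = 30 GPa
Model: a uniform prismatic bar under axial load, so delta = (P·L) / (A·E) (SI units).
  Case 1: delta = (157000 × 2.6) / (0.0028 × (3 × 10¹⁰)) = 0.00486 m = 4.86 mm
  Case 2: delta = (157000 × 0.59) / (0.0022 × (3 × 10¹⁰)) = 0.001403 m = 1.403 mm
  Case 3: delta = (59000 × 2.6) / (0.004 × (3 × 10¹⁰)) = 0.001278 m = 1.278 mm
  Case 4: delta = (451000 × 4) / (0.0077 × (3 × 10¹⁰)) = 0.00781 m = 7.81 mm
Ordering: 7.81 mm (case 4) > 4.86 mm (case 1) > 1.403 mm (case 2) > 1.278 mm (case 3)
Final answer: 4, 1, 2, 3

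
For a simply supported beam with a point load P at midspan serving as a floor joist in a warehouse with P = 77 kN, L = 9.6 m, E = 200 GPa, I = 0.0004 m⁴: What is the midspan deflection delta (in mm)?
Model: a simply supported beam with a point load P at midspan, so delta = (P·L^3) / (48·E·I).
Convert to SI units:
  P = 77 kN = 77000 N
  E = 200 GPa = 2 × 10¹¹ Pa
Substitute:
  delta = (77000 × 9.6^3) / (48 × (2 × 10¹¹) × 0.0004)
  delta = 0.01774 m
Convert: delta = 0.01774 m = 17.74 mm
Final answer: delta = 17.74 mm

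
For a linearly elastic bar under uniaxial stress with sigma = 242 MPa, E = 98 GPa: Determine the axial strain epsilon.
Model: a linearly elastic bar under uniaxial stress, so epsilon = sigma / E.
Convert to SI units:
  sigma = 242 MPa = 2.42 × 10⁸ Pa
  E = 98 GPa = 9.8 × 10¹⁰ Pa
Substitute:
  epsilon = (2.42 × 10⁸) / (9.8 × 10¹⁰)
  epsilon = 0.002469
Final answer: epsilon = 0.002469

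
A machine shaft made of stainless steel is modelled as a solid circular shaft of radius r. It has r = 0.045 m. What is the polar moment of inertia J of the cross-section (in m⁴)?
Model: a solid circular shaft of radius r, so J = (π·r^4) / 2.
Substitute:
  J = (π × 0.045^4) / 2
  J = 6.441 × 10⁻⁶ m⁴
Final answer: J = 6.441 × 10⁻⁶ m⁴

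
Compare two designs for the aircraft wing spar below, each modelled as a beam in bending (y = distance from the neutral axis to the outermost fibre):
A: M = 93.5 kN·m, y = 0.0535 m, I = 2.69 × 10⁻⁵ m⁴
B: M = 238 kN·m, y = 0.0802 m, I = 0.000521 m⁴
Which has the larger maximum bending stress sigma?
Model: a beam in bending (y = distance from the neutral axis to the outermost fibre), so sigma = (M·y) / I (SI units).
  A: sigma = (93500 × 0.0535) / (2.69 × 10⁻⁵) = 1.86 × 10⁸ Pa = 186 MPa
  B: sigma = (238000 × 0.0802) / 0.000521 = 3.664 × 10⁷ Pa = 36.64 MPa
186 MPa > 36.64 MPa, so A is larger.
Final answer: A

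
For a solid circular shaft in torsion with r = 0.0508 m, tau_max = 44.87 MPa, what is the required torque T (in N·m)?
Model: a solid circular shaft in torsion, so tau_max = (2·T) / (π·r^3).
Solve for T: T = (π·tau_max·r^3) / 2.
Convert to SI units:
  tau_max = 44.87 MPa = 4.487 × 10⁷ Pa
Substitute:
  T = (π × (4.487 × 10⁷) × 0.0508^3) / 2
  T = 9240 N·m
Final answer: T = 9240 N·m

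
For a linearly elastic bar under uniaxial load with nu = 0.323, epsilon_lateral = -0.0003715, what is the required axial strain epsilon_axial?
Model: a linearly elastic bar under uniaxial load, so epsilon_lateral = -nu·epsilon_axial.
Solve for epsilon_axial: epsilon_axial = -epsilon_lateral / nu.
Substitute:
  epsilon_axial = -(-0.0003715) / 0.323
  epsilon_axial = 0.00115
Final answer: epsilon_axial = 0.00115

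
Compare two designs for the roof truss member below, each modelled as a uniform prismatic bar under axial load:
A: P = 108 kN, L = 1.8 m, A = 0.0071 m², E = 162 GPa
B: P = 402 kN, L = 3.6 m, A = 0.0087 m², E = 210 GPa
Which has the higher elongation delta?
Model: a uniform prismatic bar under axial load, so delta = (P·L) / (A·E) (SI units).
  A: delta = (108000 × 1.8) / (0.0071 × (1.62 × 10¹¹)) = 0.000169 m = 0.169 mm
  B: delta = (402000 × 3.6) / (0.0087 × (2.1 × 10¹¹)) = 0.0007921 m = 0.7921 mm
0.7921 mm > 0.169 mm, so B is larger.
Final answer: B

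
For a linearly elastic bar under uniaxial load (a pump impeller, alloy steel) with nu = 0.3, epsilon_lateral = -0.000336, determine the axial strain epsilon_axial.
Model: a linearly elastic bar under uniaxial load, so epsilon_lateral = -nu·epsilon_axial.
Solve for epsilon_axial: epsilon_axial = -epsilon_lateral / nu.
Substitute:
  epsilon_axial = -(-0.000336) / 0.3
  epsilon_axial = 0.00112
Final answer: epsilon_axial = 0.00112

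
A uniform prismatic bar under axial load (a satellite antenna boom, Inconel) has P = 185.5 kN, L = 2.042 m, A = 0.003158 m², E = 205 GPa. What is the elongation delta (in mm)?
Model: a uniform prismatic bar under axial load, so delta = (P·L) / (A·E).
Convert to SI units:
  P = 185.5 kN = 185500 N
  E = 205 GPa = 2.05 × 10¹¹ Pa
Substitute:
  delta = (185500 × 2.042) / (0.003158 × (2.05 × 10¹¹))
  delta = 0.0005851 m
Convert: delta = 0.0005851 m = 0.5851 mm
Final answer: delta = 0.5851 mm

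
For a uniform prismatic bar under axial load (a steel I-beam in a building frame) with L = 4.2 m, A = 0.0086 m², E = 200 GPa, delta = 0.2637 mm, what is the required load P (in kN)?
Model: a uniform prismatic bar under axial load, so delta = (P·L) / (A·E).
Solve for P: P = (delta·A·E) / L.
Convert to SI units:
  E = 200 GPa = 2 × 10¹¹ Pa
  delta = 0.2637 mm = 0.0002637 m
Substitute:
  P = (0.0002637 × 0.0086 × (2 × 10¹¹)) / 4.2
  P = 108000 N
Convert: P = 108000 N = 108 kN
Final answer: P = 108 kN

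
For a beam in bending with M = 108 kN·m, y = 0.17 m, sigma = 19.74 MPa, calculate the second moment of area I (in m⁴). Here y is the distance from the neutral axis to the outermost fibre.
Model: a beam in bending, so sigma = (M·y) / I.
Solve for I: I = (M·y) / sigma.
Convert to SI units:
  M = 108 kN·m = 108000 N·m
  sigma = 19.74 MPa = 1.974 × 10⁷ Pa
Substitute:
  I = (108000 × 0.17) / (1.974 × 10⁷)
  I = 0.0009301 m⁴
Final answer: I = 0.0009301 m⁴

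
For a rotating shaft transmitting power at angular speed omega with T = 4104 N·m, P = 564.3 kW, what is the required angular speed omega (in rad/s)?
Model: a rotating shaft transmitting power at angular speed omega, so P = T·omega.
Solve for omega: omega = P / T.
Convert to SI units:
  P = 564.3 kW = 564300 W
Substitute:
  omega = 564300 / 4104
  omega = 137.5 rad/s
Final answer: omega = 137.5 rad/s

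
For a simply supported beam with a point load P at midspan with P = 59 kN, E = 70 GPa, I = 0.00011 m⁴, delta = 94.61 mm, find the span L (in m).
Model: a simply supported beam with a point load P at midspan, so delta = (P·L^3) / (48·E·I).
Solve for L: L = ((48·delta·E·I) / P)^(1/3).
Convert to SI units:
  P = 59 kN = 59000 N
  E = 70 GPa = 7 × 10¹⁰ Pa
  delta = 94.61 mm = 0.09461 m
Substitute:
  L = ((48 × 0.09461 × (7 × 10¹⁰) × 0.00011) / 59000)^(1/3)
  L = 8.4 m
Final answer: L = 8.4 m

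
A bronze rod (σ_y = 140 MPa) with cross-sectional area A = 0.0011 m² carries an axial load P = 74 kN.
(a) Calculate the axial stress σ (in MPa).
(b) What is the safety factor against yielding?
(a) Axial stress σ = P/A. Convert P = 74 kN = 74000 N.
  σ = 74000 / 0.0011 = 6.727 × 10⁷ Pa = 67.27 MPa
(b) Safety factor SF = σ_y/σ = 140 / 67.27 = 2.081
Final answer: (a) σ = 67.27 MPa, (b) SF = 2.081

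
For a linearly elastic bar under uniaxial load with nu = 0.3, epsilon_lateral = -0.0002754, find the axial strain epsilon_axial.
Model: a linearly elastic bar under uniaxial load, so epsilon_lateral = -nu·epsilon_axial.
Solve for epsilon_axial: epsilon_axial = -epsilon_lateral / nu.
Substitute:
  epsilon_axial = -(-0.0002754) / 0.3
  epsilon_axial = 0.000918
Final answer: epsilon_axial = 0.000918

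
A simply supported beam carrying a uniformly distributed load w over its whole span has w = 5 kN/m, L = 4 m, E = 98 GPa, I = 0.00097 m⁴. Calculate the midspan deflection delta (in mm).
Model: a simply supported beam carrying a uniformly distributed load w over its whole span, so delta = (5·w·L^4) / (384·E·I).
Convert to SI units:
  w = 5 kN/m = 5000 N/m
  E = 98 GPa = 9.8 × 10¹⁰ Pa
Substitute:
  delta = (5 × 5000 × 4^4) / (384 × (9.8 × 10¹⁰) × 0.00097)
  delta = 0.0001753 m
Convert: delta = 0.0001753 m = 0.1753 mm
Final answer: delta = 0.1753 mm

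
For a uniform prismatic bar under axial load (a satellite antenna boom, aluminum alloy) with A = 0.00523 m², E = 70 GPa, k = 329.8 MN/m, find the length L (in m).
Model: a uniform prismatic bar under axial load, so k = (A·E) / L.
Solve for L: L = (A·E) / k.
Convert to SI units:
  E = 70 GPa = 7 × 10¹⁰ Pa
  k = 329.8 MN/m = 3.298 × 10⁸ N/m
Substitute:
  L = (0.00523 × (7 × 10¹⁰)) / (3.298 × 10⁸)
  L = 1.11 m
Final answer: L = 1.11 m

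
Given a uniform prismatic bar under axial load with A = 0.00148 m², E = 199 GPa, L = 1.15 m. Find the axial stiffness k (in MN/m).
Model: a uniform prismatic bar under axial load, so k = (A·E) / L.
Convert to SI units:
  E = 199 GPa = 1.99 × 10¹¹ Pa
Substitute:
  k = (0.00148 × (1.99 × 10¹¹)) / 1.15
  k = 2.561 × 10⁸ N/m
Convert: k = 2.561 × 10⁸ N/m = 256.1 MN/m
Final answer: k = 256.1 MN/m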